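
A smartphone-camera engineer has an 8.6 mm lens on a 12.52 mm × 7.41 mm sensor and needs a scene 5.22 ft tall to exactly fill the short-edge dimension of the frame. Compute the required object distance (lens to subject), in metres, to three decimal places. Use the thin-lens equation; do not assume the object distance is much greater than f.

1.855 m

W: 5.22 ft × 304.8 mm/ft = 1591.06 mm.
Magnification m = h/W = dᵢ/dₒ; combined with 1/f = 1/dₒ + 1/dᵢ this gives dₒ = f·(1 + W/h).
dₒ = 8.6 mm × (1 + 1591.06/7.41) = 8.6 × 215.7174 ≈ 1855.170 mm = 1.85517 m.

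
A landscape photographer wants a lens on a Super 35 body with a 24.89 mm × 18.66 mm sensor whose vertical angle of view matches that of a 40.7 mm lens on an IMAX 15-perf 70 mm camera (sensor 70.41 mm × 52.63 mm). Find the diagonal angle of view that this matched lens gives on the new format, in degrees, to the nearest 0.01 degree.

94.29°

Equal vertical AOV ⇒ f₂ = f₁ · 18.66/52.63 = 40.7 × 0.35455 ≈ 14.4302 mm.
Sensor diagonal = √(24.89² + 18.66²) = √967.7077 ≈ 31.1080 mm.
Diagonal AOV on the new format = 2·arctan(31.1080 / (2 × 14.4302)) = 2·arctan(1.07788) ≈ 94.2928°.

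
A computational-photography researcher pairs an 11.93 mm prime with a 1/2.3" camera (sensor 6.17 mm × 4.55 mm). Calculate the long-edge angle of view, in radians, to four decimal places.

0.5061 rad

Angle of view α = 2·arctan(w/2f) with w = 6.17 mm and f = 11.93 mm.
w/2f = 0.25859; arctan(0.25859) ≈ 0.2530 rad, so α ≈ 0.5061 rad.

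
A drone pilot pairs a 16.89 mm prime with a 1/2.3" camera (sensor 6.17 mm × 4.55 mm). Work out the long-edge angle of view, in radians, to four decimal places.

Angle of view α = 2·arctan(w/2f) with w = 6.17 mm and f = 16.89 mm.
w/2f = 0.18265; arctan(0.18265) ≈ 0.1807 rad, so α ≈ 0.3613 rad.

0.3613 rad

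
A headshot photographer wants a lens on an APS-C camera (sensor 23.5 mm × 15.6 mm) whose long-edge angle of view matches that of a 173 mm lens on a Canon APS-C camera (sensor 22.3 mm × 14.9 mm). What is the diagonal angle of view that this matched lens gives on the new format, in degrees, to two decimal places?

8.85°

Equal long-edge AOV ⇒ f₂ = f₁ · 23.5/22.3 = 173 × 1.05381 ≈ 182.3094 mm.
Sensor diagonal = √(23.5² + 15.6²) = √795.6100 ≈ 28.2066 mm.
Diagonal AOV on the new format = 2·arctan(28.2066 / (2 × 182.3094)) = 2·arctan(0.07736) ≈ 8.8471°.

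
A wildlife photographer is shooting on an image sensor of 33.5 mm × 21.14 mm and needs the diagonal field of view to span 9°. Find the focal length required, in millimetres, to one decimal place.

251.7 mm

Sensor diagonal = √(33.5² + 21.14²) = √1569.1496 ≈ 39.6125 mm.
From α = 2·arctan(d/2f) we get f = d / (2·tan(α/2)).
With d = 39.6125 mm and α/2 = 4.5°, tan(α/2) ≈ 0.07870, so f ≈ 39.6125 / 0.15740 ≈ 251.6622 mm.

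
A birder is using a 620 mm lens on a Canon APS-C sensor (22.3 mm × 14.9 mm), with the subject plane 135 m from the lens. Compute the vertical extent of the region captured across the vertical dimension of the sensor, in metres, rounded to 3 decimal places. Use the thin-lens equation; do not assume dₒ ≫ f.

3.229 m

dₒ: 135 m = 135000 mm.
Similar triangles through the lens centre give W/dₒ = h/dᵢ; with 1/f = 1/dₒ + 1/dᵢ this gives W = h·(dₒ − f)/f.
W = 14.9 mm × (135000 − 620) / 620 = 14.9 × 216.7419 ≈ 3229.455 mm = 3.22945 m.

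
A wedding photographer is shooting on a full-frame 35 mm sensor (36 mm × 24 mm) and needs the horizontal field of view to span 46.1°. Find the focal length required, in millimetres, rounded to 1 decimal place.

42.3 mm

From α = 2·arctan(w/2f) we get f = w / (2·tan(α/2)).
With w = 36 mm and α/2 = 23.05°, tan(α/2) ≈ 0.42551, so f ≈ 36 / 0.85101 ≈ 42.3027 mm.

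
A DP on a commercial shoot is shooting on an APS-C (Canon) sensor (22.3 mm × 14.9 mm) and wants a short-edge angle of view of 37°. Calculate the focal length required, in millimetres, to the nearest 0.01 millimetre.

From α = 2·arctan(h/2f) we get f = h / (2·tan(α/2)).
With h = 14.9 mm and α/2 = 18.5°, tan(α/2) ≈ 0.33460, so f ≈ 14.9 / 0.66919 ≈ 22.2657 mm.

22.27 mm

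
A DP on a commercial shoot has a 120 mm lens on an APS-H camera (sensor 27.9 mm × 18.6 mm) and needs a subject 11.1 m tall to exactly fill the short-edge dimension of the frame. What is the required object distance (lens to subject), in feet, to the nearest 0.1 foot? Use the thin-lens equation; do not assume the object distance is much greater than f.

235.3 ft

W: 11.1 m = 11100 mm.
Magnification m = h/W = dᵢ/dₒ; combined with 1/f = 1/dₒ + 1/dᵢ this gives dₒ = f·(1 + W/h).
dₒ = 120 mm × (1 + 11100/18.6) = 120 × 597.7742 ≈ 71732.903 mm = 71732.903/304.8 ft = 235.344 ft.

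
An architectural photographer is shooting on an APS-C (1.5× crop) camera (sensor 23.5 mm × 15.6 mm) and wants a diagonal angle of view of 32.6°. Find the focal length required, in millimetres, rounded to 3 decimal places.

Sensor diagonal = √(23.5² + 15.6²) = √795.6100 ≈ 28.2066 mm.
From α = 2·arctan(d/2f) we get f = d / (2·tan(α/2)).
With d = 28.2066 mm and α/2 = 16.3°, tan(α/2) ≈ 0.29242, so f ≈ 28.2066 / 0.58484 ≈ 48.2295 mm.

48.229 mm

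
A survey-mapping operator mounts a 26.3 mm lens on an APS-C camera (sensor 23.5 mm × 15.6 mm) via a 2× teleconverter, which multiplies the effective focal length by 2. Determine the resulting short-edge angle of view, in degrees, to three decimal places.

Effective focal length f = 26.3 × 2 = 52.6 mm.
α = 2·arctan(15.6 / (2 × 52.6)) = 2·arctan(0.14829) ≈ 16.8697°.

16.870°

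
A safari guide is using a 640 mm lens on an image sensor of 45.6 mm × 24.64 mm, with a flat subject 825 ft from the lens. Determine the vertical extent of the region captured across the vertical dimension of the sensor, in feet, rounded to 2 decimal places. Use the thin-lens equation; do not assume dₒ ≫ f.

dₒ: 825 ft × 304.8 mm/ft = 251459.99 mm.
Similar triangles through the lens centre give W/dₒ = h/dᵢ; with 1/f = 1/dₒ + 1/dᵢ this gives W = h·(dₒ − f)/f.
W = 24.64 mm × (251460 − 640) / 640 = 24.64 × 391.9062 ≈ 9656.570 mm = 9656.570/304.8 ft = 31.6817 ft.

31.68 ft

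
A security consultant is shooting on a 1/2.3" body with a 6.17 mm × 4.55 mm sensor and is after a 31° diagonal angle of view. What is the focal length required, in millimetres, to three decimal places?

Sensor diagonal = √(6.17² + 4.55²) = √58.7714 ≈ 7.6663 mm.
From α = 2·arctan(d/2f) we get f = d / (2·tan(α/2)).
With d = 7.6663 mm and α/2 = 15.5°, tan(α/2) ≈ 0.27732, so f ≈ 7.6663 / 0.55465 ≈ 13.8218 mm.

13.822 mm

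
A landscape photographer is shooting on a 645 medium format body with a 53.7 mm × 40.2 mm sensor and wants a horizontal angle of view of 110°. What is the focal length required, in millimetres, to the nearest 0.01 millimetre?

18.80 mm

From α = 2·arctan(w/2f) we get f = w / (2·tan(α/2)).
With w = 53.7 mm and α/2 = 55°, tan(α/2) ≈ 1.42815, so f ≈ 53.7 / 2.85630 ≈ 18.8006 mm.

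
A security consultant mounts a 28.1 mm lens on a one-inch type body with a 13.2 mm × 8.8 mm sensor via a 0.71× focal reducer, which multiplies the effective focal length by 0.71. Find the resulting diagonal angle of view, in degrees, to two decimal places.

43.36°

Effective focal length f = 28.1 × 0.71 = 19.951 mm.
Sensor diagonal = √(13.2² + 8.8²) = √251.6800 ≈ 15.8644 mm.
α = 2·arctan(15.864 / (2 × 19.951)) = 2·arctan(0.39758) ≈ 43.3640°.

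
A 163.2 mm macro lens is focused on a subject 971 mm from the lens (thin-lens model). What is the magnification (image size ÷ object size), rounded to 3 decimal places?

Thin lens: 1/f = 1/dₒ + 1/dᵢ → 1/dᵢ = 1/163.2 − 1/971 = 0.0050976 mm⁻¹, so dᵢ ≈ 196.1713 mm.
Magnification m = dᵢ/dₒ = 196.1713/971 ≈ 0.20203.

0.202×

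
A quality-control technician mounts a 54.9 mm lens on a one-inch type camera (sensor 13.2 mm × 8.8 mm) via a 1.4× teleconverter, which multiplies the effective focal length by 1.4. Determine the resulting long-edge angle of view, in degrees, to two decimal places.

Effective focal length f = 54.9 × 1.4 = 76.86 mm.
α = 2·arctan(13.2 / (2 × 76.86)) = 2·arctan(0.08587) ≈ 9.8159°.

9.82°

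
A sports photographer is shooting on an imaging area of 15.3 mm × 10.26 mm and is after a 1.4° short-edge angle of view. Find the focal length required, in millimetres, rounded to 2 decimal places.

From α = 2·arctan(h/2f) we get f = h / (2·tan(α/2)).
With h = 10.26 mm and α/2 = 0.7°, tan(α/2) ≈ 0.01222, so f ≈ 10.26 / 0.02444 ≈ 419.8753 mm.

419.88 mm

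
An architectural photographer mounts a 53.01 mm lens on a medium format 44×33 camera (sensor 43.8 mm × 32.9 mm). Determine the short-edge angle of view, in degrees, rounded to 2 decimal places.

34.48°

Angle of view α = 2·arctan(h/2f) with h = 32.9 mm and f = 53.01 mm.
h/2f = 0.31032; arctan(0.31032) ≈ 17.2401°, so α ≈ 34.4802°.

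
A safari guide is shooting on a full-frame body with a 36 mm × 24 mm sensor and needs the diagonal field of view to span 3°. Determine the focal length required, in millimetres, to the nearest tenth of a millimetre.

Sensor diagonal = √(36² + 24²) = √1872.0000 ≈ 43.2666 mm.
From α = 2·arctan(d/2f) we get f = d / (2·tan(α/2)).
With d = 43.2666 mm and α/2 = 1.5°, tan(α/2) ≈ 0.02619, so f ≈ 43.2666 / 0.05237 ≈ 826.1427 mm.

826.1 mm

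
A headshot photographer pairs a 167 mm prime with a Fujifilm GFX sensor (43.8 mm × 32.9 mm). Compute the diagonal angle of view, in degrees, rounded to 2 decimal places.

18.63°

Sensor diagonal = √(43.8² + 32.9²) = √3000.8500 ≈ 54.7800 mm.
Angle of view α = 2·arctan(d/2f) with d = 54.7800 mm and f = 167 mm.
d/2f = 0.16401; arctan(0.16401) ≈ 9.3143°, so α ≈ 18.6285°.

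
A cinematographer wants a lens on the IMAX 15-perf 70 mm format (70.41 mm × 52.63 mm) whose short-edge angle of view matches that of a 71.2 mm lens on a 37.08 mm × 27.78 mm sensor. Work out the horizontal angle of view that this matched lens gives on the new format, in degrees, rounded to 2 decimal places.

29.25°

Equal short-edge AOV ⇒ f₂ = f₁ · 52.63/27.78 = 71.2 × 1.89453 ≈ 134.8904 mm.
Horizontal AOV on the new format = 2·arctan(70.41 / (2 × 134.8904)) = 2·arctan(0.26099) ≈ 29.2546°.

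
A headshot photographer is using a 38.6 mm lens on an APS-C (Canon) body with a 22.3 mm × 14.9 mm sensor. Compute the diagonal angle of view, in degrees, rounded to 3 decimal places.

38.315°

Sensor diagonal = √(22.3² + 14.9²) = √719.3000 ≈ 26.8198 mm.
Angle of view α = 2·arctan(d/2f) with d = 26.8198 mm and f = 38.6 mm.
d/2f = 0.34741; arctan(0.34741) ≈ 19.1576°, so α ≈ 38.3151°.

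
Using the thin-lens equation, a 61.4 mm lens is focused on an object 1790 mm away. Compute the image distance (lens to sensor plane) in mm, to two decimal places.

63.58 mm

1/dᵢ = 1/f − 1/dₒ = 1/61.4 − 1/1790 = 0.0157280 mm⁻¹.
dᵢ = 1/0.0157280 ≈ 63.5809 mm.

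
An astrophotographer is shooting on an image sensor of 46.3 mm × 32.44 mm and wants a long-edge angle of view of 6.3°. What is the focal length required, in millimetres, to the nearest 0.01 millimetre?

From α = 2·arctan(w/2f) we get f = w / (2·tan(α/2)).
With w = 46.3 mm and α/2 = 3.15°, tan(α/2) ≈ 0.05503, so f ≈ 46.3 / 0.11007 ≈ 420.6542 mm.

420.65 mm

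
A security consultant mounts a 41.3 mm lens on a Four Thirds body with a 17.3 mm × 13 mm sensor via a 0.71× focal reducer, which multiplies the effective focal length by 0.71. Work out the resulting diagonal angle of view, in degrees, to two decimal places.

Effective focal length f = 41.3 × 0.71 = 29.323 mm.
Sensor diagonal = √(17.3² + 13²) = √468.2900 ≈ 21.6400 mm.
α = 2·arctan(21.640 / (2 × 29.323)) = 2·arctan(0.36899) ≈ 40.5075°.

40.51°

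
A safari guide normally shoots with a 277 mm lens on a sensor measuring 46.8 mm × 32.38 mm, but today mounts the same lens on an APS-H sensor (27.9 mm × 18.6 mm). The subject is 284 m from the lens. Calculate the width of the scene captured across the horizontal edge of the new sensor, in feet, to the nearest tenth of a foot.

The focal length stays 277 mm; the relevant sensor dimension is now w = 27.9 mm. Object distance dₒ = 284 m = 284000 mm.
Thin-lens field width W = w·(dₒ − f)/f = 27.9 × (284000 − 277)/277 ≈ 28577.154 mm = 28577.154/304.8 ft = 93.7571 ft.

93.8 ft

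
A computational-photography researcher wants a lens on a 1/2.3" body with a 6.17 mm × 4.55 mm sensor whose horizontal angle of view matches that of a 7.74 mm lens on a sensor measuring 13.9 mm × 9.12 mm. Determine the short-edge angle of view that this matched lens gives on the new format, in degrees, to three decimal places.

67.023°

Equal horizontal AOV ⇒ f₂ = f₁ · 6.17/13.9 = 7.74 × 0.44388 ≈ 3.4357 mm.
Short-edge AOV on the new format = 2·arctan(4.55 / (2 × 3.4357)) = 2·arctan(0.66217) ≈ 67.0227°.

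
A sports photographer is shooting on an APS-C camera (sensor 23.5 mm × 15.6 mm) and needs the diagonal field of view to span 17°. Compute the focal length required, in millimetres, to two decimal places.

Sensor diagonal = √(23.5² + 15.6²) = √795.6100 ≈ 28.2066 mm.
From α = 2·arctan(d/2f) we get f = d / (2·tan(α/2)).
With d = 28.2066 mm and α/2 = 8.5°, tan(α/2) ≈ 0.14945, so f ≈ 28.2066 / 0.29890 ≈ 94.3672 mm.

94.37 mm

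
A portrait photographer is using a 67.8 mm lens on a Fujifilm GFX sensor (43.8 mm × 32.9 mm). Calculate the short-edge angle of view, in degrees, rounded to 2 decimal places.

Angle of view α = 2·arctan(h/2f) with h = 32.9 mm and f = 67.8 mm.
h/2f = 0.24263; arctan(0.24263) ≈ 13.6379°, so α ≈ 27.2758°.

27.28°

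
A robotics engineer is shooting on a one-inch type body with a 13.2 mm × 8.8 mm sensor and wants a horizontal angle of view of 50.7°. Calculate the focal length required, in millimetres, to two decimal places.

From α = 2·arctan(w/2f) we get f = w / (2·tan(α/2)).
With w = 13.2 mm and α/2 = 25.35°, tan(α/2) ≈ 0.47377, so f ≈ 13.2 / 0.94753 ≈ 13.9309 mm.

13.93 mm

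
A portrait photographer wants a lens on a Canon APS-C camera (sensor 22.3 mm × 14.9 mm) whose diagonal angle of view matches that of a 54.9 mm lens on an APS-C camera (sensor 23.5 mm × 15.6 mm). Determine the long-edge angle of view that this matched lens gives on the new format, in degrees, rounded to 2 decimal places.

Sensor diagonal = √(23.5² + 15.6²) = √795.6100 ≈ 28.2066 mm.
Sensor diagonal = √(22.3² + 14.9²) = √719.3000 ≈ 26.8198 mm.
Equal diagonal AOV ⇒ f₂ = f₁ · 26.8198/28.2066 = 54.9 × 0.95083 ≈ 52.2008 mm.
Long-edge AOV on the new format = 2·arctan(22.3 / (2 × 52.2008)) = 2·arctan(0.21360) ≈ 24.1142°.

24.11°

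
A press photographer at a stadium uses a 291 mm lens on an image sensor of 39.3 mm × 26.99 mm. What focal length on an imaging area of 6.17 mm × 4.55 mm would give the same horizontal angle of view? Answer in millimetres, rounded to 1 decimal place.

Equal angle of view means equal width/f ratio, so f₂ = f₁ · (width₂/width₁) = 291 × 6.17/39.3.
f₂ = 291 × 0.15700 ≈ 45.686 mm.

45.7 mm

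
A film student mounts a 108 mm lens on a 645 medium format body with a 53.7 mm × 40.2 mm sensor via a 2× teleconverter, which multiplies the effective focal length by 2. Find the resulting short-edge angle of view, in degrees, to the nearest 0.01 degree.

10.63°

Effective focal length f = 108 × 2 = 216 mm.
α = 2·arctan(40.2 / (2 × 216)) = 2·arctan(0.09306) ≈ 10.6328°.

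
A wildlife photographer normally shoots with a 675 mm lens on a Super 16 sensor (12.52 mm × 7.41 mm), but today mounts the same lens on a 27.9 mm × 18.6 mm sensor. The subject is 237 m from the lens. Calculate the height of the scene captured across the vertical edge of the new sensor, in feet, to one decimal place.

21.4 ft

The focal length stays 675 mm; the relevant sensor dimension is now h = 18.6 mm. Object distance dₒ = 237 m = 237000 mm.
Thin-lens field height W = h·(dₒ − f)/f = 18.6 × (237000 − 675)/675 ≈ 6512.067 mm = 6512.067/304.8 ft = 21.365 ft.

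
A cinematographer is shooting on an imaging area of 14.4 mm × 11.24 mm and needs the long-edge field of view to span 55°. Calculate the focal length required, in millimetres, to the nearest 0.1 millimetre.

From α = 2·arctan(w/2f) we get f = w / (2·tan(α/2)).
With w = 14.4 mm and α/2 = 27.5°, tan(α/2) ≈ 0.52057, so f ≈ 14.4 / 1.04113 ≈ 13.8311 mm.

13.8 mm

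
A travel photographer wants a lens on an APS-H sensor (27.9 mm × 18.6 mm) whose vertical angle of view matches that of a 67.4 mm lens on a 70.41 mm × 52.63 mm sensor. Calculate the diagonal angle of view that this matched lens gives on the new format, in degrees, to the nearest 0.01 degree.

Equal vertical AOV ⇒ f₂ = f₁ · 18.6/52.63 = 67.4 × 0.35341 ≈ 23.8199 mm.
Sensor diagonal = √(27.9² + 18.6²) = √1124.3700 ≈ 33.5316 mm.
Diagonal AOV on the new format = 2·arctan(33.5316 / (2 × 23.8199)) = 2·arctan(0.70386) ≈ 70.2802°.

70.28°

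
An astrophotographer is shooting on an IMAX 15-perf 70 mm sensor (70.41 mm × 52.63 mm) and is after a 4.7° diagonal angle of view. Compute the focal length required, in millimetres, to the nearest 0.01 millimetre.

Sensor diagonal = √(70.41² + 52.63²) = √7727.4850 ≈ 87.9061 mm.
From α = 2·arctan(d/2f) we get f = d / (2·tan(α/2)).
With d = 87.9061 mm and α/2 = 2.35°, tan(α/2) ≈ 0.04104, so f ≈ 87.9061 / 0.08208 ≈ 1071.0265 mm.

1071.03 mm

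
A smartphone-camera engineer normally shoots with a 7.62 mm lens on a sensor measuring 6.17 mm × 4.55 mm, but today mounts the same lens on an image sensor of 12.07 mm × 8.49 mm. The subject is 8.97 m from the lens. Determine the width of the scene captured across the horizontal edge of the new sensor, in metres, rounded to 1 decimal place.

The focal length stays 7.62 mm; the relevant sensor dimension is now w = 12.07 mm. Object distance dₒ = 8.97 m = 8970 mm.
Thin-lens field width W = w·(dₒ − f)/f = 12.07 × (8970 − 7.62)/7.62 ≈ 14196.316 mm = 14.1963 m.

14.2 m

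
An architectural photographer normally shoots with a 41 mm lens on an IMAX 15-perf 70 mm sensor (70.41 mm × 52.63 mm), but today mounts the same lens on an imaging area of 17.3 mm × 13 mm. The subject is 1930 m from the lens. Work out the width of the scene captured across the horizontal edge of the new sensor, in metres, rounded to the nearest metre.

814 m

The focal length stays 41 mm; the relevant sensor dimension is now w = 17.3 mm. Object distance dₒ = 1930 m = 1.93e+06 mm.
Thin-lens field width W = w·(dₒ − f)/f = 17.3 × (1.93e+06 − 41)/41 ≈ 814348.554 mm = 814.349 m.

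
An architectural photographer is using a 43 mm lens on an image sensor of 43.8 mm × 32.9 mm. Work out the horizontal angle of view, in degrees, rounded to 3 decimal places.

53.980°

Angle of view α = 2·arctan(w/2f) with w = 43.8 mm and f = 43 mm.
w/2f = 0.50930; arctan(0.50930) ≈ 26.9898°, so α ≈ 53.9797°.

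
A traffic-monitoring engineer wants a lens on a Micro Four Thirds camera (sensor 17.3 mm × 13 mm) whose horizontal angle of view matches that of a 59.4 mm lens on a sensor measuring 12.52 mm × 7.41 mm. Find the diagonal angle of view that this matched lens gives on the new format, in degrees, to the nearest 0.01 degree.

Equal horizontal AOV ⇒ f₂ = f₁ · 17.3/12.52 = 59.4 × 1.38179 ≈ 82.0783 mm.
Sensor diagonal = √(17.3² + 13²) = √468.2900 ≈ 21.6400 mm.
Diagonal AOV on the new format = 2·arctan(21.6400 / (2 × 82.0783)) = 2·arctan(0.13183) ≈ 15.0195°.

15.02°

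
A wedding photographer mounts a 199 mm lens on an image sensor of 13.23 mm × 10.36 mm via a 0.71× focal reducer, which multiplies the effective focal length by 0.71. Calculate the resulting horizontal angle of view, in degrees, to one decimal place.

Effective focal length f = 199 × 0.71 = 141.29 mm.
α = 2·arctan(13.23 / (2 × 141.29)) = 2·arctan(0.04682) ≈ 5.3611°.

5.4°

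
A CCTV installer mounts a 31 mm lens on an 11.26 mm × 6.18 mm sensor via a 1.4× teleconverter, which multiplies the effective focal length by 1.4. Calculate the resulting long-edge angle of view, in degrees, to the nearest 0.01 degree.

Effective focal length f = 31 × 1.4 = 43.4 mm.
α = 2·arctan(11.26 / (2 × 43.4)) = 2·arctan(0.12972) ≈ 14.7827°.

14.78°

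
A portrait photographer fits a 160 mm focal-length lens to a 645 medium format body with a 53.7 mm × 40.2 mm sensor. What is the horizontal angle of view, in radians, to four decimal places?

Angle of view α = 2·arctan(w/2f) with w = 53.7 mm and f = 160 mm.
w/2f = 0.16781; arctan(0.16781) ≈ 0.1663 rad, so α ≈ 0.3325 rad.

0.3325 rad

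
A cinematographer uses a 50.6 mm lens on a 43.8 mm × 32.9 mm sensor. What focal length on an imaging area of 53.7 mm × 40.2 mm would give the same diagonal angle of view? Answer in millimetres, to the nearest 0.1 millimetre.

Sensor diagonal = √(43.8² + 32.9²) = √3000.8500 ≈ 54.7800 mm.
Sensor diagonal = √(53.7² + 40.2²) = √4499.7300 ≈ 67.0800 mm.
Equal angle of view means equal diagonal/f ratio, so f₂ = f₁ · (diagonal₂/diagonal₁) = 50.6 × 67.0800/54.7800.
f₂ = 50.6 × 1.22453 ≈ 61.961 mm.

62.0 mm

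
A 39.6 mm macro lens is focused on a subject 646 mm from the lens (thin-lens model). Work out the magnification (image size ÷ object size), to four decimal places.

Thin lens: 1/f = 1/dₒ + 1/dᵢ → 1/dᵢ = 1/39.6 − 1/646 = 0.0237045 mm⁻¹, so dᵢ ≈ 42.1860 mm.
Magnification m = dᵢ/dₒ = 42.1860/646 ≈ 0.06530.

0.0653×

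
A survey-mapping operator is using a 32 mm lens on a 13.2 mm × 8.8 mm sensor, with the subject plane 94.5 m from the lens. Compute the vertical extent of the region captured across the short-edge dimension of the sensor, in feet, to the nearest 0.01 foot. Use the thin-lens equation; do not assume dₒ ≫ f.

85.23 ft

dₒ: 94.5 m = 94500 mm.
Similar triangles through the lens centre give W/dₒ = h/dᵢ; with 1/f = 1/dₒ + 1/dᵢ this gives W = h·(dₒ − f)/f.
W = 8.8 mm × (94500 − 32) / 32 = 8.8 × 2952.1250 ≈ 25978.700 mm = 25978.700/304.8 ft = 85.232 ft.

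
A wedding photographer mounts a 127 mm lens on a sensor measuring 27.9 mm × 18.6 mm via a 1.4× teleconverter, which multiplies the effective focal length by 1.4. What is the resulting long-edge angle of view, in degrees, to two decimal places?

8.97°

Effective focal length f = 127 × 1.4 = 177.8 mm.
α = 2·arctan(27.9 / (2 × 177.8)) = 2·arctan(0.07846) ≈ 8.9724°.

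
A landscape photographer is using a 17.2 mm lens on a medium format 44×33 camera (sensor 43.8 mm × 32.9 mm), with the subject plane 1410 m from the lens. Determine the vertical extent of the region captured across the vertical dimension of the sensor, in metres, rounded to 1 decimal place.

dₒ: 1410 m = 1.41e+06 mm.
Similar triangles through the lens centre give W/dₒ = h/dᵢ; with 1/f = 1/dₒ + 1/dᵢ this gives W = h·(dₒ − f)/f.
W = 32.9 mm × (1.41e+06 − 17.2) / 17.2 = 32.9 × 81975.7442 ≈ 2697001.984 mm = 2697 m.

2697.0 m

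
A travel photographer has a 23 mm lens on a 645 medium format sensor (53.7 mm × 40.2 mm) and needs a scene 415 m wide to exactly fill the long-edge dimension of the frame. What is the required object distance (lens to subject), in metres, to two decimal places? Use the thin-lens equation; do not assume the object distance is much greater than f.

177.77 m

W: 415 m = 415000 mm.
Magnification m = w/W = dᵢ/dₒ; combined with 1/f = 1/dₒ + 1/dᵢ this gives dₒ = f·(1 + W/w).
dₒ = 23 mm × (1 + 415000/53.7) = 23 × 7729.1192 ≈ 177769.741 mm = 177.77 m.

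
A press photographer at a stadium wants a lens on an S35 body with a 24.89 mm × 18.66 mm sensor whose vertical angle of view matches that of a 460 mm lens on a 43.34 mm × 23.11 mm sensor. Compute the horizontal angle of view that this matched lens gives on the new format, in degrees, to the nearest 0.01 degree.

Equal vertical AOV ⇒ f₂ = f₁ · 18.66/23.11 = 460 × 0.80744 ≈ 371.4236 mm.
Horizontal AOV on the new format = 2·arctan(24.89 / (2 × 371.4236)) = 2·arctan(0.03351) ≈ 3.8381°.

3.84°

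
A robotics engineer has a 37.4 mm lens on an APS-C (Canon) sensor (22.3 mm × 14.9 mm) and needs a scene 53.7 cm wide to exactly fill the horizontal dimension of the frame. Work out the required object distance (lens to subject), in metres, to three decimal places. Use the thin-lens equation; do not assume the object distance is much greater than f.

0.938 m

W: 53.7 cm = 537 mm.
Magnification m = w/W = dᵢ/dₒ; combined with 1/f = 1/dₒ + 1/dᵢ this gives dₒ = f·(1 + W/w).
dₒ = 37.4 mm × (1 + 537/22.3) = 37.4 × 25.0807 ≈ 938.019 mm = 0.938019 m.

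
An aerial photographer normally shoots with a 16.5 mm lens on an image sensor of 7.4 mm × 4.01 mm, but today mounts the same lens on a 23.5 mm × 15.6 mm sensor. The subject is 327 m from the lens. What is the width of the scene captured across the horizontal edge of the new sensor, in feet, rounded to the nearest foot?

The focal length stays 16.5 mm; the relevant sensor dimension is now w = 23.5 mm. Object distance dₒ = 327 m = 327000 mm.
Thin-lens field width W = w·(dₒ − f)/f = 23.5 × (327000 − 16.5)/16.5 ≈ 465703.773 mm = 465703.773/304.8 ft = 1527.9 ft.

1528 ft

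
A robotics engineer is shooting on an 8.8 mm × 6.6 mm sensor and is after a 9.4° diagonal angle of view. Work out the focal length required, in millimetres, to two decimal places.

66.90 mm

Sensor diagonal = √(8.8² + 6.6²) = √121.0000 ≈ 11.0000 mm.
From α = 2·arctan(d/2f) we get f = d / (2·tan(α/2)).
With d = 11.0000 mm and α/2 = 4.7°, tan(α/2) ≈ 0.08221, so f ≈ 11.0000 / 0.16443 ≈ 66.8978 mm.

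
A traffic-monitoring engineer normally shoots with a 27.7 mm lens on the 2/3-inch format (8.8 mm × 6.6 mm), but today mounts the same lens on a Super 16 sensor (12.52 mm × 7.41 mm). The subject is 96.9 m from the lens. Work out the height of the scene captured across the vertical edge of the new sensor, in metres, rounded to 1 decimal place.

The focal length stays 27.7 mm; the relevant sensor dimension is now h = 7.41 mm. Object distance dₒ = 96.9 m = 96900 mm.
Thin-lens field height W = h·(dₒ − f)/f = 7.41 × (96900 − 27.7)/27.7 ≈ 25914.215 mm = 25.9142 m.

25.9 m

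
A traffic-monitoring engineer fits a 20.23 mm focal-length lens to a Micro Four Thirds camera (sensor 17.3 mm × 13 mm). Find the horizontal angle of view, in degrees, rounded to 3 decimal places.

Angle of view α = 2·arctan(w/2f) with w = 17.3 mm and f = 20.23 mm.
w/2f = 0.42758; arctan(0.42758) ≈ 23.1507°, so α ≈ 46.3014°.

46.301°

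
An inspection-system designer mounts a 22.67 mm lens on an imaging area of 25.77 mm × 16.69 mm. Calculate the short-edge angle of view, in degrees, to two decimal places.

Angle of view α = 2·arctan(h/2f) with h = 16.69 mm and f = 22.67 mm.
h/2f = 0.36811; arctan(0.36811) ≈ 20.2090°, so α ≈ 40.4181°.

40.42°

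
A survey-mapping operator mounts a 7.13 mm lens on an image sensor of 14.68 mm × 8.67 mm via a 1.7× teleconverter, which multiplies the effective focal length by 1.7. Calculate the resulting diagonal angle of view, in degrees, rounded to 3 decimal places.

Effective focal length f = 7.13 × 1.7 = 12.121 mm.
Sensor diagonal = √(14.68² + 8.67²) = √290.6713 ≈ 17.0491 mm.
α = 2·arctan(17.049 / (2 × 12.121)) = 2·arctan(0.70329) ≈ 70.2364°.

70.236°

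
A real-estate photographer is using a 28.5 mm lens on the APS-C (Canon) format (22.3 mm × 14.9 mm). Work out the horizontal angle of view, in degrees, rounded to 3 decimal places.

Angle of view α = 2·arctan(w/2f) with w = 22.3 mm and f = 28.5 mm.
w/2f = 0.39123; arctan(0.39123) ≈ 21.3668°, so α ≈ 42.7337°.

42.734°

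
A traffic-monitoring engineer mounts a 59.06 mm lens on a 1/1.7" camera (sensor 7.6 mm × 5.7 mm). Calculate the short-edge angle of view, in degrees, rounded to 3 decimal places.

5.525°

Angle of view α = 2·arctan(h/2f) with h = 5.7 mm and f = 59.06 mm.
h/2f = 0.04826; arctan(0.04826) ≈ 2.7627°, so α ≈ 5.5254°.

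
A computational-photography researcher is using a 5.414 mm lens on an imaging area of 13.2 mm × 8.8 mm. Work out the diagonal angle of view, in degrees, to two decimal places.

Sensor diagonal = √(13.2² + 8.8²) = √251.6800 ≈ 15.8644 mm.
Angle of view α = 2·arctan(d/2f) with d = 15.8644 mm and f = 5.414 mm.
d/2f = 1.46513; arctan(1.46513) ≈ 55.6852°, so α ≈ 111.3703°.

111.37°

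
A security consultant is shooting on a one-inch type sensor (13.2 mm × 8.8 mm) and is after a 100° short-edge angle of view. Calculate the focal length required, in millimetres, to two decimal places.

From α = 2·arctan(h/2f) we get f = h / (2·tan(α/2)).
With h = 8.8 mm and α/2 = 50°, tan(α/2) ≈ 1.19175, so f ≈ 8.8 / 2.38351 ≈ 3.6920 mm.

3.69 mm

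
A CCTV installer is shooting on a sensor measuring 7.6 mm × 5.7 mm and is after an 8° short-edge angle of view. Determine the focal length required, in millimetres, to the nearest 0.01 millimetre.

From α = 2·arctan(h/2f) we get f = h / (2·tan(α/2)).
With h = 5.7 mm and α/2 = 4°, tan(α/2) ≈ 0.06993, so f ≈ 5.7 / 0.13985 ≈ 40.7569 mm.

40.76 mm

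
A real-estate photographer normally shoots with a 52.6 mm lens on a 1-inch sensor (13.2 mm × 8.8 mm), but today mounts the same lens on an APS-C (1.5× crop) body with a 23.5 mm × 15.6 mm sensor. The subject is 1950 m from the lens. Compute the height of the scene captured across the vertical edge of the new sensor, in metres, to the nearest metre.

578 m

The focal length stays 52.6 mm; the relevant sensor dimension is now h = 15.6 mm. Object distance dₒ = 1950 m = 1.95e+06 mm.
Thin-lens field height W = h·(dₒ − f)/f = 15.6 × (1.95e+06 − 52.6)/52.6 ≈ 578311.396 mm = 578.311 m.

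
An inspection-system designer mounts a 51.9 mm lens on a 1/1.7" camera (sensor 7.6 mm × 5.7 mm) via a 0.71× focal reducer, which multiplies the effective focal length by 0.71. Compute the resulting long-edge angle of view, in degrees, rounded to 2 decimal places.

11.78°

Effective focal length f = 51.9 × 0.71 = 36.849 mm.
α = 2·arctan(7.6 / (2 × 36.849)) = 2·arctan(0.10312) ≈ 11.7755°.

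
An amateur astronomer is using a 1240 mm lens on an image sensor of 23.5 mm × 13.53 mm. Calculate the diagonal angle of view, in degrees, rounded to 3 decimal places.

Sensor diagonal = √(23.5² + 13.53²) = √735.3109 ≈ 27.1166 mm.
Angle of view α = 2·arctan(d/2f) with d = 27.1166 mm and f = 1240 mm.
d/2f = 0.01093; arctan(0.01093) ≈ 0.6265°, so α ≈ 1.2529°.

1.253°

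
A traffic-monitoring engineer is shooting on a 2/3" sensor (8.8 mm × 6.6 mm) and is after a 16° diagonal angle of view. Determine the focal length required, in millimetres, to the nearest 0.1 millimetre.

Sensor diagonal = √(8.8² + 6.6²) = √121.0000 ≈ 11.0000 mm.
From α = 2·arctan(d/2f) we get f = d / (2·tan(α/2)).
With d = 11.0000 mm and α/2 = 8°, tan(α/2) ≈ 0.14054, so f ≈ 11.0000 / 0.28108 ≈ 39.1345 mm.

39.1 mm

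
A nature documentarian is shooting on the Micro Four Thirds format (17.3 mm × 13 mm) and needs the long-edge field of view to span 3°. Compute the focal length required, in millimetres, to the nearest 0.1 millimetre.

330.3 mm

From α = 2·arctan(w/2f) we get f = w / (2·tan(α/2)).
With w = 17.3 mm and α/2 = 1.5°, tan(α/2) ≈ 0.02619, so f ≈ 17.3 / 0.05237 ≈ 330.3302 mm.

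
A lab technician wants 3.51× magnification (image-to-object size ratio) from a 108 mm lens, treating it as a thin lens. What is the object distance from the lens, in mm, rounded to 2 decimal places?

138.77 mm

With m = dᵢ/dₒ and 1/f = 1/dₒ + 1/dᵢ, substituting dᵢ = m·dₒ gives 1/f = (1 + 1/m)/dₒ, hence dₒ = f·(1 + 1/m).
dₒ = 108 × (1 + 1/3.51) = 108 × 1.28490 ≈ 138.769 mm.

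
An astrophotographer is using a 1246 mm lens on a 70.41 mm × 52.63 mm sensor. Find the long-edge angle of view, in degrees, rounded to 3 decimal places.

3.237°

Angle of view α = 2·arctan(w/2f) with w = 70.41 mm and f = 1246 mm.
w/2f = 0.02825; arctan(0.02825) ≈ 1.6184°, so α ≈ 3.2369°.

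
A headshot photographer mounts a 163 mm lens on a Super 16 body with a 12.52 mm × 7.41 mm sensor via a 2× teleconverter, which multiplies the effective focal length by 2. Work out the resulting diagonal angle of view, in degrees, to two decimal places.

2.56°

Effective focal length f = 163 × 2 = 326 mm.
Sensor diagonal = √(12.52² + 7.41²) = √211.6585 ≈ 14.5485 mm.
α = 2·arctan(14.548 / (2 × 326)) = 2·arctan(0.02231) ≈ 2.5565°.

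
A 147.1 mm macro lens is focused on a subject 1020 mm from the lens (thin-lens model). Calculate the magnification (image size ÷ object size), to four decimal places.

Thin lens: 1/f = 1/dₒ + 1/dᵢ → 1/dᵢ = 1/147.1 − 1/1020 = 0.0058177 mm⁻¹, so dᵢ ≈ 171.8891 mm.
Magnification m = dᵢ/dₒ = 171.8891/1020 ≈ 0.16852.

0.1685×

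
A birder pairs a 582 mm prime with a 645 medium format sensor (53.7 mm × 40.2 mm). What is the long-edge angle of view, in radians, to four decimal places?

Angle of view α = 2·arctan(w/2f) with w = 53.7 mm and f = 582 mm.
w/2f = 0.04613; arctan(0.04613) ≈ 0.0461 rad, so α ≈ 0.0922 rad.

0.0922 rad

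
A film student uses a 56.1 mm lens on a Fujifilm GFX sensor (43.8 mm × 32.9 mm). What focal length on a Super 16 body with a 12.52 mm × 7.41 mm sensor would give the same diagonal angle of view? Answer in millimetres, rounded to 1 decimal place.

14.9 mm

Sensor diagonal = √(43.8² + 32.9²) = √3000.8500 ≈ 54.7800 mm.
Sensor diagonal = √(12.52² + 7.41²) = √211.6585 ≈ 14.5485 mm.
Equal angle of view means equal diagonal/f ratio, so f₂ = f₁ · (diagonal₂/diagonal₁) = 56.1 × 14.5485/54.7800.
f₂ = 56.1 × 0.26558 ≈ 14.899 mm.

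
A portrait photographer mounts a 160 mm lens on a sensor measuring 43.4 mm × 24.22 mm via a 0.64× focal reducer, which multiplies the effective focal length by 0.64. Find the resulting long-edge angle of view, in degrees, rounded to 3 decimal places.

Effective focal length f = 160 × 0.64 = 102.4 mm.
α = 2·arctan(43.4 / (2 × 102.4)) = 2·arctan(0.21191) ≈ 23.9295°.

23.930°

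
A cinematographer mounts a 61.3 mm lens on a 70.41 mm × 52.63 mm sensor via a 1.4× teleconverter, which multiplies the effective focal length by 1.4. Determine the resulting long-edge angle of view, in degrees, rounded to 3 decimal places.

Effective focal length f = 61.3 × 1.4 = 85.82 mm.
α = 2·arctan(70.41 / (2 × 85.82)) = 2·arctan(0.41022) ≈ 44.6087°.

44.609°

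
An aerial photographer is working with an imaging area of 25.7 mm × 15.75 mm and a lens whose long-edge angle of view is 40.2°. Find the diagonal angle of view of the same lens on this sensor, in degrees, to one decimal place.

From the long-edge AOV: f = 25.7 / (2·tan(20.1°)) = 25.7 / 0.73190 ≈ 35.1143 mm.
Sensor diagonal = √(25.7² + 15.75²) = √908.5525 ≈ 30.1422 mm.
Diagonal AOV = 2·arctan(30.1422 / (2 × 35.1143)) = 2·arctan(0.42920) ≈ 46.4582°.

46.5°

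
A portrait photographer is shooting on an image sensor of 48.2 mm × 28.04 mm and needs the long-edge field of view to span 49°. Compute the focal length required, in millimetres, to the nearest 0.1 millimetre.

52.9 mm

From α = 2·arctan(w/2f) we get f = w / (2·tan(α/2)).
With w = 48.2 mm and α/2 = 24.5°, tan(α/2) ≈ 0.45573, so f ≈ 48.2 / 0.91145 ≈ 52.8826 mm.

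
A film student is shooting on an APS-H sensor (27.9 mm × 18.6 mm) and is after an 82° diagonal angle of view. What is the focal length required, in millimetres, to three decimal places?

Sensor diagonal = √(27.9² + 18.6²) = √1124.3700 ≈ 33.5316 mm.
From α = 2·arctan(d/2f) we get f = d / (2·tan(α/2)).
With d = 33.5316 mm and α/2 = 41°, tan(α/2) ≈ 0.86929, so f ≈ 33.5316 / 1.73857 ≈ 19.2869 mm.

19.287 mm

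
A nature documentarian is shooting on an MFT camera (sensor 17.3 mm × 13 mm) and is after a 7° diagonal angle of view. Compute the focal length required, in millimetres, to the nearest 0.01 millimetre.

176.91 mm

Sensor diagonal = √(17.3² + 13²) = √468.2900 ≈ 21.6400 mm.
From α = 2·arctan(d/2f) we get f = d / (2·tan(α/2)).
With d = 21.6400 mm and α/2 = 3.5°, tan(α/2) ≈ 0.06116, so f ≈ 21.6400 / 0.12233 ≈ 176.9055 mm.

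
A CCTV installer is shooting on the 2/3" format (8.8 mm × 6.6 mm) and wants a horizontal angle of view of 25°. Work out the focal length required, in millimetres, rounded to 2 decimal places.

From α = 2·arctan(w/2f) we get f = w / (2·tan(α/2)).
With w = 8.8 mm and α/2 = 12.5°, tan(α/2) ≈ 0.22169, so f ≈ 8.8 / 0.44339 ≈ 19.8471 mm.

19.85 mm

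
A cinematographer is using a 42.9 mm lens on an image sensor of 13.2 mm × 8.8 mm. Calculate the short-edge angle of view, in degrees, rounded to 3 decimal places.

Angle of view α = 2·arctan(h/2f) with h = 8.8 mm and f = 42.9 mm.
h/2f = 0.10256; arctan(0.10256) ≈ 5.8560°, so α ≈ 11.7120°.

11.712°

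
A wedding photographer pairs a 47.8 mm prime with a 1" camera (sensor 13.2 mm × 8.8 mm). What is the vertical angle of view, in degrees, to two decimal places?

Angle of view α = 2·arctan(h/2f) with h = 8.8 mm and f = 47.8 mm.
h/2f = 0.09205; arctan(0.09205) ≈ 5.2593°, so α ≈ 10.5185°.

10.52°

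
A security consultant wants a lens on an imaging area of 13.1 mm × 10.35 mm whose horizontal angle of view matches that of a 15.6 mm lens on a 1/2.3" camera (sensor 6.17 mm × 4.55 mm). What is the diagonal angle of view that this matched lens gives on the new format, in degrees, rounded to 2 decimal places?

Equal horizontal AOV ⇒ f₂ = f₁ · 13.1/6.17 = 15.6 × 2.12318 ≈ 33.1216 mm.
Sensor diagonal = √(13.1² + 10.35²) = √278.7325 ≈ 16.6953 mm.
Diagonal AOV on the new format = 2·arctan(16.6953 / (2 × 33.1216)) = 2·arctan(0.25203) ≈ 28.2914°.

28.29°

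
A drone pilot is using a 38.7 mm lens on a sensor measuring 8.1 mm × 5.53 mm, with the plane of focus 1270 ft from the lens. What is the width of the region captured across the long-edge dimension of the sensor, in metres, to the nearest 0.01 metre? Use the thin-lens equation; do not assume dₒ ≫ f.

dₒ: 1270 ft × 304.8 mm/ft = 387095.99 mm.
Similar triangles through the lens centre give W/dₒ = w/dᵢ; with 1/f = 1/dₒ + 1/dᵢ this gives W = w·(dₒ − f)/f.
W = 8.1 mm × (387096 − 38.7) / 38.7 = 8.1 × 10001.4803 ≈ 81011.990 mm = 81.012 m.

81.01 m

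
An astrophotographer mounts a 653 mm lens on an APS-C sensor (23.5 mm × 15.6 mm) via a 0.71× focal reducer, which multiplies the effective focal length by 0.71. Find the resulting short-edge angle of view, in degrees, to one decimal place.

Effective focal length f = 653 × 0.71 = 463.63 mm.
α = 2·arctan(15.6 / (2 × 463.63)) = 2·arctan(0.01682) ≈ 1.9277°.

1.9°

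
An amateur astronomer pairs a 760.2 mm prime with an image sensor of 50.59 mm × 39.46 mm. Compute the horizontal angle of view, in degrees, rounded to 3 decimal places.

3.812°

Angle of view α = 2·arctan(w/2f) with w = 50.59 mm and f = 760.2 mm.
w/2f = 0.03327; arctan(0.03327) ≈ 1.9058°, so α ≈ 3.8115°.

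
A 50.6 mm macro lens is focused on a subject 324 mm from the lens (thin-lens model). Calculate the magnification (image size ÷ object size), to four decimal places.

0.1851×

Thin lens: 1/f = 1/dₒ + 1/dᵢ → 1/dᵢ = 1/50.6 − 1/324 = 0.0166764 mm⁻¹, so dᵢ ≈ 59.9649 mm.
Magnification m = dᵢ/dₒ = 59.9649/324 ≈ 0.18508.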